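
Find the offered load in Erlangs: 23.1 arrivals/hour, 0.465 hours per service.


Offered load a = lambda * E[S] = 23.1 * 0.465 = 10.74 Erlangs

10.74 Erlangs


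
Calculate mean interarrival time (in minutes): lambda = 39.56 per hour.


Mean interarrival time = 60/lambda = 60/39.56 = 1.52 minutes

1.52 minutes


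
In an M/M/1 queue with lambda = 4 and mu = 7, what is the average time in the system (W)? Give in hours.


W = 1/(mu - lambda) = 1/(7 - 4) = 0.3333 hours

0.3333 hours


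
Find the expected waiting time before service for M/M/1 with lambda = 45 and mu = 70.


rho = 45/70; Wq = rho/(mu - lambda) = 0.0257 hours

0.0257 hours


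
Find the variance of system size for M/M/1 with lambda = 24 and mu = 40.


rho = 24/40; Var(N) = rho/(1-rho)^2 = 3.75

3.75


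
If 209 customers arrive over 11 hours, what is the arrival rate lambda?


lambda = total arrivals / time = 209 / 11 = 19.0 per hour

19.0 per hour


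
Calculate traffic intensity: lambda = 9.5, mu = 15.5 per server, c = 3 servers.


rho = lambda / (c * mu) = 9.5 / (3 * 15.5) = 0.2043

0.2043


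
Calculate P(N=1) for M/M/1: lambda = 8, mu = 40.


rho = 8/40; P(n) = (1-rho)*rho^n = (1-8/40)*(8/40)^1 = 0.16

0.16


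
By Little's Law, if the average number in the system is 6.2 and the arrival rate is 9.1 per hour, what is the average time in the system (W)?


W = L / lambda = 6.2 / 9.1 = 0.6813 hours

0.6813 hours


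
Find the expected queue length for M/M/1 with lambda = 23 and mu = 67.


rho = 23/67; Lq = rho^2/(1-rho) = 0.18

0.18


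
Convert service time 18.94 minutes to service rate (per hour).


mu = 60 / avg_service_time = 60 / 18.94 = 3.17 per hour

3.17 per hour


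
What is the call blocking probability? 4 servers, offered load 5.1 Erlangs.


B(N,A) = (A^N/N!) / sum(A^k/k!, k=0..N) with N=4, A=5.1 = 0.4062

0.4062


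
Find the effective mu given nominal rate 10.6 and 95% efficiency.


Effective rate = mu * efficiency = 10.6 * 0.95 = 10.07 per hour

10.07 per hour


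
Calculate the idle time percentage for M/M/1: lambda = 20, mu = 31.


Idle fraction = (1 - rho) * 100 = (1 - 20/31) * 100 = 35.5%

35.5%


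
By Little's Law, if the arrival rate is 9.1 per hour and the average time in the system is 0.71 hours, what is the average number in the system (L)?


L = lambda * W = 9.1 * 0.71 = 6.46

6.46


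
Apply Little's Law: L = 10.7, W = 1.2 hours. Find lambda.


lambda = L / W = 10.7 / 1.2 = 8.92 per hour

8.92 per hour


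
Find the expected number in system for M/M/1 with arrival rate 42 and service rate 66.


rho = 42/66; L = rho/(1-rho) = 1.75

1.75


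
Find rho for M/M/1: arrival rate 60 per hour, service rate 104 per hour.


rho = lambda/mu = 60/104 = 0.5769

0.5769


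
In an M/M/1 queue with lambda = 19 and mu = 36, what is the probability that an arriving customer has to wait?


P(wait) = rho = lambda/mu = 19/36 = 0.5278

0.5278


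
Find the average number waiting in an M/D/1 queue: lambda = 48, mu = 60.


M/D/1: Lq = rho^2 / (2*(1-rho)) where rho = 48/60; Lq = 1.6

1.6


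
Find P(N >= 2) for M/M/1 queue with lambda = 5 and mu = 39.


P(N >= 2) = rho^2 = (5/39)^2 = 0.0164

0.0164


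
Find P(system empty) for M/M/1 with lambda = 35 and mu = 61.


P0 = 1 - rho = 1 - 35/61 = 0.4262

0.4262


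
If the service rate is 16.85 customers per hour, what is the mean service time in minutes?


Mean service time = 60/mu = 60/16.85 = 3.56 minutes

3.56 minutes


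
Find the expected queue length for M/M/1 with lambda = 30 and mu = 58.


rho = 30/58; Lq = rho^2/(1-rho) = 0.55

0.55


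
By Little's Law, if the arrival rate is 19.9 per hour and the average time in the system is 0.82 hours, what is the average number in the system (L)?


L = lambda * W = 19.9 * 0.82 = 16.32

16.32


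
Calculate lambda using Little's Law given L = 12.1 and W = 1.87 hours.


lambda = L / W = 12.1 / 1.87 = 6.47 per hour

6.47 per hour


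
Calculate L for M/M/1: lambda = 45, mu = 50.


rho = 45/50; L = rho/(1-rho) = 9.0

9.0


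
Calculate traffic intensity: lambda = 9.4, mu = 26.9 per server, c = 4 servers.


rho = lambda / (c * mu) = 9.4 / (4 * 26.9) = 0.0874

0.0874


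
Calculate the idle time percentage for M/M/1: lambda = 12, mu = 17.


Idle fraction = (1 - rho) * 100 = (1 - 12/17) * 100 = 29.4%

29.4%


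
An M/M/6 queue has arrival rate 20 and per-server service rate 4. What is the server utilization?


rho = lambda/(c*mu) = 20/(6*4) = 0.8333

0.8333


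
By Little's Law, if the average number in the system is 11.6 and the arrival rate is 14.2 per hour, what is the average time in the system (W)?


W = L / lambda = 11.6 / 14.2 = 0.8169 hours

0.8169 hours


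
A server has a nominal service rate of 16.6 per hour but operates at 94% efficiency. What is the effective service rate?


Effective rate = mu * efficiency = 16.6 * 0.94 = 15.6 per hour

15.6 per hour


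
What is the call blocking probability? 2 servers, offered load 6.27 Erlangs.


B(N,A) = (A^N/N!) / sum(A^k/k!, k=0..N) with N=2, A=6.27 = 0.73

0.73


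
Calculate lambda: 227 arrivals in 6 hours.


lambda = total arrivals / time = 227 / 6 = 37.83 per hour

37.83 per hour


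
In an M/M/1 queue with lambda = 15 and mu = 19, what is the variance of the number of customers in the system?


rho = 15/19; Var(N) = rho/(1-rho)^2 = 17.81

17.81


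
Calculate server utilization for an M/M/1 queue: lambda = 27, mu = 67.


rho = lambda/mu = 27/67 = 0.403

0.403


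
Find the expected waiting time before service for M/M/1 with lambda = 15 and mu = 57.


rho = 15/57; Wq = rho/(mu - lambda) = 0.0063 hours

0.0063 hours


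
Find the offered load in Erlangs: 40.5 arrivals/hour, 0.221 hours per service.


Offered load a = lambda * E[S] = 40.5 * 0.221 = 8.95 Erlangs

8.95 Erlangs


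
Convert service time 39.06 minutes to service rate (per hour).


mu = 60 / avg_service_time = 60 / 39.06 = 1.54 per hour

1.54 per hour


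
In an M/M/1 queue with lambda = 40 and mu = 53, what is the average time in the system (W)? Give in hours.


W = 1/(mu - lambda) = 1/(53 - 40) = 0.0769 hours

0.0769 hours


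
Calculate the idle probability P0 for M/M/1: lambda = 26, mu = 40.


P0 = 1 - rho = 1 - 26/40 = 0.35

0.35


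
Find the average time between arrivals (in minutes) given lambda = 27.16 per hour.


Mean interarrival time = 60/lambda = 60/27.16 = 2.21 minutes

2.21 minutes


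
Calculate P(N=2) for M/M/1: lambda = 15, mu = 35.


rho = 15/35; P(n) = (1-rho)*rho^n = (1-15/35)*(15/35)^2 = 0.105

0.105


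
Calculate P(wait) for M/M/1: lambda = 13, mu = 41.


P(wait) = rho = lambda/mu = 13/41 = 0.3171

0.3171


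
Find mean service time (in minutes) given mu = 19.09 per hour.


Mean service time = 60/mu = 60/19.09 = 3.14 minutes

3.14 minutes


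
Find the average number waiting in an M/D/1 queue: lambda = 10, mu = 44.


M/D/1: Lq = rho^2 / (2*(1-rho)) where rho = 10/44; Lq = 0.03

0.03


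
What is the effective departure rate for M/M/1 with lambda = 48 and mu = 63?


For a stable queue (lambda < mu), throughput = lambda = 48 per hour

48 per hour


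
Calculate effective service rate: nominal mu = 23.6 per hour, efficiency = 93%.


Effective rate = mu * efficiency = 23.6 * 0.93 = 21.95 per hour

21.95 per hour


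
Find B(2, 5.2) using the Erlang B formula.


B(N,A) = (A^N/N!) / sum(A^k/k!, k=0..N) with N=2, A=5.2 = 0.6856

0.6856


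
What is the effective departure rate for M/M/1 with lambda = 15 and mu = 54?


For a stable queue (lambda < mu), throughput = lambda = 15 per hour

15 per hour


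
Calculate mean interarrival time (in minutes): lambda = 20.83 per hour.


Mean interarrival time = 60/lambda = 60/20.83 = 2.88 minutes

2.88 minutes


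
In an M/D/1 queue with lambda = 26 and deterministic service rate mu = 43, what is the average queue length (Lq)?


M/D/1: Lq = rho^2 / (2*(1-rho)) where rho = 26/43; Lq = 0.46

0.46


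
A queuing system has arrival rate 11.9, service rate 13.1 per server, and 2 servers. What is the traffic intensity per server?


rho = lambda / (c * mu) = 11.9 / (2 * 13.1) = 0.4542

0.4542


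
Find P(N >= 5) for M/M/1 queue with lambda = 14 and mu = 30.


P(N >= 5) = rho^5 = (14/30)^5 = 0.0221

0.0221


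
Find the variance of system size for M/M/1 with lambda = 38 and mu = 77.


rho = 38/77; Var(N) = rho/(1-rho)^2 = 1.92

1.92


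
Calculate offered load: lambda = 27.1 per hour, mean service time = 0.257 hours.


Offered load a = lambda * E[S] = 27.1 * 0.257 = 6.96 Erlangs

6.96 Erlangs


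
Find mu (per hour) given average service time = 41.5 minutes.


mu = 60 / avg_service_time = 60 / 41.5 = 1.45 per hour

1.45 per hour


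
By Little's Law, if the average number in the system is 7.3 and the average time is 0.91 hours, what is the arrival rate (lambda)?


lambda = L / W = 7.3 / 0.91 = 8.02 per hour

8.02 per hour


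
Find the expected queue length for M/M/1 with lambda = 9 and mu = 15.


rho = 9/15; Lq = rho^2/(1-rho) = 0.9

0.9


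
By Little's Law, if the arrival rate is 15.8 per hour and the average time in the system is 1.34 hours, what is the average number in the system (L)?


L = lambda * W = 15.8 * 1.34 = 21.17

21.17


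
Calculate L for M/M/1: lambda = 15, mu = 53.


rho = 15/53; L = rho/(1-rho) = 0.39

0.39


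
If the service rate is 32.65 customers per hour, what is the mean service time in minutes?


Mean service time = 60/mu = 60/32.65 = 1.84 minutes

1.84 minutes


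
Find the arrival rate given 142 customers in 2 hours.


lambda = total arrivals / time = 142 / 2 = 71.0 per hour

71.0 per hour


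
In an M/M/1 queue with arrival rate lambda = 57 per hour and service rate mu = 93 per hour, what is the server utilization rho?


rho = lambda/mu = 57/93 = 0.6129

0.6129


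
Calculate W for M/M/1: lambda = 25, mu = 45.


W = 1/(mu - lambda) = 1/(45 - 25) = 0.05 hours

0.05 hours


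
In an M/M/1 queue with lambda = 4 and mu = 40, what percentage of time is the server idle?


Idle fraction = (1 - rho) * 100 = (1 - 4/40) * 100 = 90.0%

90.0%


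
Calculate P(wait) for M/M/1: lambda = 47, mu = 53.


P(wait) = rho = lambda/mu = 47/53 = 0.8868

0.8868


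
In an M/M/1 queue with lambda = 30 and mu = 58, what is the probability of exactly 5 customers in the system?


rho = 30/58; P(n) = (1-rho)*rho^n = (1-30/58)*(30/58)^5 = 0.0179

0.0179


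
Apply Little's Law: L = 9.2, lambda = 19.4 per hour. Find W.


W = L / lambda = 9.2 / 19.4 = 0.4742 hours

0.4742 hours


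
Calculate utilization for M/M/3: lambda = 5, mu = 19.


rho = lambda/(c*mu) = 5/(3*19) = 0.0877

0.0877


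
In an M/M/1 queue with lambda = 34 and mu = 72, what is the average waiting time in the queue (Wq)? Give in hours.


rho = 34/72; Wq = rho/(mu - lambda) = 0.0124 hours

0.0124 hours


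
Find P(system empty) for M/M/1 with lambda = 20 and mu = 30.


P0 = 1 - rho = 1 - 20/30 = 0.3333

0.3333


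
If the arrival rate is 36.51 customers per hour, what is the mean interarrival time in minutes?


Mean interarrival time = 60/lambda = 60/36.51 = 1.64 minutes

1.64 minutes


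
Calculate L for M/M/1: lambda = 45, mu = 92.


rho = 45/92; L = rho/(1-rho) = 0.96

0.96


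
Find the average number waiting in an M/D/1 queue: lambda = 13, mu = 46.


M/D/1: Lq = rho^2 / (2*(1-rho)) where rho = 13/46; Lq = 0.06

0.06


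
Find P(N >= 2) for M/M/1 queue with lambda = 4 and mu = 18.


P(N >= 2) = rho^2 = (4/18)^2 = 0.0494

0.0494


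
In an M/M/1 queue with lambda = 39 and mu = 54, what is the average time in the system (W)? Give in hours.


W = 1/(mu - lambda) = 1/(54 - 39) = 0.0667 hours

0.0667 hours


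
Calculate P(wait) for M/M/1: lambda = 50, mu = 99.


P(wait) = rho = lambda/mu = 50/99 = 0.5051

0.5051


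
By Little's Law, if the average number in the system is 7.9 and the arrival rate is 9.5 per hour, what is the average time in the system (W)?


W = L / lambda = 7.9 / 9.5 = 0.8316 hours

0.8316 hours


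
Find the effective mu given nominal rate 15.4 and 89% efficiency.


Effective rate = mu * efficiency = 15.4 * 0.89 = 13.71 per hour

13.71 per hour


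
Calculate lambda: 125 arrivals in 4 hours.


lambda = total arrivals / time = 125 / 4 = 31.25 per hour

31.25 per hour


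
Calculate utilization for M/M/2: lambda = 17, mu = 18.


rho = lambda/(c*mu) = 17/(2*18) = 0.4722

0.4722


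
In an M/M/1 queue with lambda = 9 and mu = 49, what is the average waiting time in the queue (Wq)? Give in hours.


rho = 9/49; Wq = rho/(mu - lambda) = 0.0046 hours

0.0046 hours


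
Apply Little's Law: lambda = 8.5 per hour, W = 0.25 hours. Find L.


L = lambda * W = 8.5 * 0.25 = 2.13

2.13


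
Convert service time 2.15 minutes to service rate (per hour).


mu = 60 / avg_service_time = 60 / 2.15 = 27.91 per hour

27.91 per hour


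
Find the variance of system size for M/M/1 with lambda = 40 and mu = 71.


rho = 40/71; Var(N) = rho/(1-rho)^2 = 2.96

2.96


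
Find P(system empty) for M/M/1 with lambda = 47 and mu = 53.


P0 = 1 - rho = 1 - 47/53 = 0.1132

0.1132


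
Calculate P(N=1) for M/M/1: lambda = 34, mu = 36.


rho = 34/36; P(n) = (1-rho)*rho^n = (1-34/36)*(34/36)^1 = 0.0525

0.0525


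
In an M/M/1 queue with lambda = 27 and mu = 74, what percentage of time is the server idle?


Idle fraction = (1 - rho) * 100 = (1 - 27/74) * 100 = 63.5%

63.5%


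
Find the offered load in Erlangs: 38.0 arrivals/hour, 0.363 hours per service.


Offered load a = lambda * E[S] = 38.0 * 0.363 = 13.79 Erlangs

13.79 Erlangs


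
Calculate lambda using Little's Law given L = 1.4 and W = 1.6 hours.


lambda = L / W = 1.4 / 1.6 = 0.88 per hour

0.88 per hour


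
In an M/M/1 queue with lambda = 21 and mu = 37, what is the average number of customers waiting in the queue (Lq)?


rho = 21/37; Lq = rho^2/(1-rho) = 0.74

0.74


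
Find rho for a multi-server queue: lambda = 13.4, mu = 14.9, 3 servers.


rho = lambda / (c * mu) = 13.4 / (3 * 14.9) = 0.2998

0.2998


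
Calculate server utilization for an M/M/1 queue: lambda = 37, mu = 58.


rho = lambda/mu = 37/58 = 0.6379

0.6379


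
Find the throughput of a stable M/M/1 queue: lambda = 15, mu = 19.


For a stable queue (lambda < mu), throughput = lambda = 15 per hour

15 per hour


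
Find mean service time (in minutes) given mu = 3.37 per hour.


Mean service time = 60/mu = 60/3.37 = 17.8 minutes

17.8 minutes


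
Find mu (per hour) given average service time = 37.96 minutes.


mu = 60 / avg_service_time = 60 / 37.96 = 1.58 per hour

1.58 per hour


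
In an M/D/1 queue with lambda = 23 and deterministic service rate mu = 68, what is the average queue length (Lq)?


M/D/1: Lq = rho^2 / (2*(1-rho)) where rho = 23/68; Lq = 0.09

0.09


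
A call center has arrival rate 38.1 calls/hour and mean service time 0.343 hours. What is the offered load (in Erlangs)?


Offered load a = lambda * E[S] = 38.1 * 0.343 = 13.07 Erlangs

13.07 Erlangs


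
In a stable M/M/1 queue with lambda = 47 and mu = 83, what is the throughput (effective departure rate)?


For a stable queue (lambda < mu), throughput = lambda = 47 per hour

47 per hour


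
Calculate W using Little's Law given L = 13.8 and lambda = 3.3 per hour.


W = L / lambda = 13.8 / 3.3 = 4.1818 hours

4.1818 hours


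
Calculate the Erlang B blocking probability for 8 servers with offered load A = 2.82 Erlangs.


B(N,A) = (A^N/N!) / sum(A^k/k!, k=0..N) with N=8, A=2.82 = 0.0059

0.0059


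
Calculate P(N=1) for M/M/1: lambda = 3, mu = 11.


rho = 3/11; P(n) = (1-rho)*rho^n = (1-3/11)*(3/11)^1 = 0.1983

0.1983


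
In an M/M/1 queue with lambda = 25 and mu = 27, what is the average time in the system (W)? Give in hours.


W = 1/(mu - lambda) = 1/(27 - 25) = 0.5 hours

0.5 hours


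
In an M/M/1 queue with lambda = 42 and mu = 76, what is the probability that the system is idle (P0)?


P0 = 1 - rho = 1 - 42/76 = 0.4474

0.4474


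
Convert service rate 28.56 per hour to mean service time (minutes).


Mean service time = 60/mu = 60/28.56 = 2.1 minutes

2.1 minutes


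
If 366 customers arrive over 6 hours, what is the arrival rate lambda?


lambda = total arrivals / time = 366 / 6 = 61.0 per hour

61.0 per hour


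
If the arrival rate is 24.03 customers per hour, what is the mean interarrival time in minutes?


Mean interarrival time = 60/lambda = 60/24.03 = 2.5 minutes

2.5 minutes


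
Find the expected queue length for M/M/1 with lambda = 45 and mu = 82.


rho = 45/82; Lq = rho^2/(1-rho) = 0.67

0.67


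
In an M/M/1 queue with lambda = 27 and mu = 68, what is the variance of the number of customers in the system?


rho = 27/68; Var(N) = rho/(1-rho)^2 = 1.09

1.09


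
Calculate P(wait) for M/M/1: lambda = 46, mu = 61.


P(wait) = rho = lambda/mu = 46/61 = 0.7541

0.7541


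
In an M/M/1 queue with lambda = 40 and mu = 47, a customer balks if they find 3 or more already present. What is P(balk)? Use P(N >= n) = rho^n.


P(N >= 3) = rho^3 = (40/47)^3 = 0.6164

0.6164


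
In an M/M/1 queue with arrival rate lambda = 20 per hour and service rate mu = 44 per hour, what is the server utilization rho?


rho = lambda/mu = 20/44 = 0.4545

0.4545


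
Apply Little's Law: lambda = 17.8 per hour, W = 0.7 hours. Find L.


L = lambda * W = 17.8 * 0.7 = 12.46

12.46


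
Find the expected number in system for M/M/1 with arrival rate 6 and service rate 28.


rho = 6/28; L = rho/(1-rho) = 0.27

0.27


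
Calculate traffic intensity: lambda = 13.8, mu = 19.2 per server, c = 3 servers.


rho = lambda / (c * mu) = 13.8 / (3 * 19.2) = 0.2396

0.2396


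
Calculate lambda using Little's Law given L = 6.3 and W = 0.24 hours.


lambda = L / W = 6.3 / 0.24 = 26.25 per hour

26.25 per hour


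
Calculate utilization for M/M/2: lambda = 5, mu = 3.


rho = lambda/(c*mu) = 5/(2*3) = 0.8333

0.8333


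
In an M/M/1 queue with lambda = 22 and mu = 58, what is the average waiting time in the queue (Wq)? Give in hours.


rho = 22/58; Wq = rho/(mu - lambda) = 0.0105 hours

0.0105 hours


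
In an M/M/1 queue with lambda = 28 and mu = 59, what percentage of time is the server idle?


Idle fraction = (1 - rho) * 100 = (1 - 28/59) * 100 = 52.5%

52.5%


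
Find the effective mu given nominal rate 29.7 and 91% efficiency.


Effective rate = mu * efficiency = 29.7 * 0.91 = 27.03 per hour

27.03 per hour


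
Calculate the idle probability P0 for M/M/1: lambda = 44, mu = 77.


P0 = 1 - rho = 1 - 44/77 = 0.4286

0.4286


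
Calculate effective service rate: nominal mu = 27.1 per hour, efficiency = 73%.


Effective rate = mu * efficiency = 27.1 * 0.73 = 19.78 per hour

19.78 per hour


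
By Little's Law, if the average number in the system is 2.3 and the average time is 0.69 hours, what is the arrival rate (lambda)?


lambda = L / W = 2.3 / 0.69 = 3.33 per hour

3.33 per hour


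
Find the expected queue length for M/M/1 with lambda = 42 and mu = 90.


rho = 42/90; Lq = rho^2/(1-rho) = 0.41

0.41


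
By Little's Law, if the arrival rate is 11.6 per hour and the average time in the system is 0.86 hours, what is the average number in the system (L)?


L = lambda * W = 11.6 * 0.86 = 9.98

9.98


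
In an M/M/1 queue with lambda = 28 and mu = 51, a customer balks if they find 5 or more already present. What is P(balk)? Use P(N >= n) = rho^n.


P(N >= 5) = rho^5 = (28/51)^5 = 0.0499

0.0499


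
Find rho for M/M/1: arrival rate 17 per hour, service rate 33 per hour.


rho = lambda/mu = 17/33 = 0.5152

0.5152


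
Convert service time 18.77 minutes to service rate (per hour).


mu = 60 / avg_service_time = 60 / 18.77 = 3.2 per hour

3.2 per hour


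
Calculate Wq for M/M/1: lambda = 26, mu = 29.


rho = 26/29; Wq = rho/(mu - lambda) = 0.2989 hours

0.2989 hours


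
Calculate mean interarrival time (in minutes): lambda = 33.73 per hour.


Mean interarrival time = 60/lambda = 60/33.73 = 1.78 minutes

1.78 minutes


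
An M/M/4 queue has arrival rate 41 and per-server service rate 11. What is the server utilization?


rho = lambda/(c*mu) = 41/(4*11) = 0.9318

0.9318


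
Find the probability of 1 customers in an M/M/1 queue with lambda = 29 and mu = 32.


rho = 29/32; P(n) = (1-rho)*rho^n = (1-29/32)*(29/32)^1 = 0.085

0.085


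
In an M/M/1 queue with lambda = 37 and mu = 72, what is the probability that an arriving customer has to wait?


P(wait) = rho = lambda/mu = 37/72 = 0.5139

0.5139


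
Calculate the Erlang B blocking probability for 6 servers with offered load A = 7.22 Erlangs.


B(N,A) = (A^N/N!) / sum(A^k/k!, k=0..N) with N=6, A=7.22 = 0.3449

0.3449


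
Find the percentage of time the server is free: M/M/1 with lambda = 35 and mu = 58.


Idle fraction = (1 - rho) * 100 = (1 - 35/58) * 100 = 39.7%

39.7%


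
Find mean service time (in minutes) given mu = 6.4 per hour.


Mean service time = 60/mu = 60/6.4 = 9.38 minutes

9.38 minutes


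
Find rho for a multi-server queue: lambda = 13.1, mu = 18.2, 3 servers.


rho = lambda / (c * mu) = 13.1 / (3 * 18.2) = 0.2399

0.2399


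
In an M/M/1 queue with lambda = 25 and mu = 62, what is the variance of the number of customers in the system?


rho = 25/62; Var(N) = rho/(1-rho)^2 = 1.13

1.13


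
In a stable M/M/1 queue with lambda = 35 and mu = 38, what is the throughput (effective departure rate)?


For a stable queue (lambda < mu), throughput = lambda = 35 per hour

35 per hour


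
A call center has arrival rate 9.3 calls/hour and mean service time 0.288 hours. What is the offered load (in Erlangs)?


Offered load a = lambda * E[S] = 9.3 * 0.288 = 2.68 Erlangs

2.68 Erlangs


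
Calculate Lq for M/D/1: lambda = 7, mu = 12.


M/D/1: Lq = rho^2 / (2*(1-rho)) where rho = 7/12; Lq = 0.41

0.41


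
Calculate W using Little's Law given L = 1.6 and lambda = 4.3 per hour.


W = L / lambda = 1.6 / 4.3 = 0.3721 hours

0.3721 hours


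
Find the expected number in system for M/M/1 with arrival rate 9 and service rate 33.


rho = 9/33; L = rho/(1-rho) = 0.37

0.37


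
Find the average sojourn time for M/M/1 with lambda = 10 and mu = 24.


W = 1/(mu - lambda) = 1/(24 - 10) = 0.0714 hours

0.0714 hours


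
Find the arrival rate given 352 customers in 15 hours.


lambda = total arrivals / time = 352 / 15 = 23.47 per hour

23.47 per hour


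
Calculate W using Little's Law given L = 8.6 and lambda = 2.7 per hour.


W = L / lambda = 8.6 / 2.7 = 3.1852 hours

3.1852 hours


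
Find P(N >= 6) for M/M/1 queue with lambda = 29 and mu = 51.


P(N >= 6) = rho^6 = (29/51)^6 = 0.0338

0.0338


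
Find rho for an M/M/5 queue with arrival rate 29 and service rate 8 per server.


rho = lambda/(c*mu) = 29/(5*8) = 0.725

0.725


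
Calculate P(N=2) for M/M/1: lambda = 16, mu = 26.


rho = 16/26; P(n) = (1-rho)*rho^n = (1-16/26)*(16/26)^2 = 0.1457

0.1457


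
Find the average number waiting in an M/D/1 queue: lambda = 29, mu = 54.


M/D/1: Lq = rho^2 / (2*(1-rho)) where rho = 29/54; Lq = 0.31

0.31


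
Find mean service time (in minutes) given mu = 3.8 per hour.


Mean service time = 60/mu = 60/3.8 = 15.79 minutes

15.79 minutes


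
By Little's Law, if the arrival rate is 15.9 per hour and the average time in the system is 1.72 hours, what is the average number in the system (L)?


L = lambda * W = 15.9 * 1.72 = 27.35

27.35


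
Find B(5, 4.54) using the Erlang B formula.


B(N,A) = (A^N/N!) / sum(A^k/k!, k=0..N) with N=5, A=4.54 = 0.2465

0.2465


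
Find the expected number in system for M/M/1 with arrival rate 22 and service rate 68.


rho = 22/68; L = rho/(1-rho) = 0.48

0.48


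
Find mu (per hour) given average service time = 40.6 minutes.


mu = 60 / avg_service_time = 60 / 40.6 = 1.48 per hour

1.48 per hour


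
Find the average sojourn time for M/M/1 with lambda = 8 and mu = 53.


W = 1/(mu - lambda) = 1/(53 - 8) = 0.0222 hours

0.0222 hours


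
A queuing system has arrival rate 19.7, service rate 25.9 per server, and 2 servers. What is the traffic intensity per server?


rho = lambda / (c * mu) = 19.7 / (2 * 25.9) = 0.3803

0.3803


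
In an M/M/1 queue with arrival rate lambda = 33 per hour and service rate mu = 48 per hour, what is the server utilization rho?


rho = lambda/mu = 33/48 = 0.6875

0.6875


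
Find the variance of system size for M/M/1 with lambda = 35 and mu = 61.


rho = 35/61; Var(N) = rho/(1-rho)^2 = 3.16

3.16


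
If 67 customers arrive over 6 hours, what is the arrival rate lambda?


lambda = total arrivals / time = 67 / 6 = 11.17 per hour

11.17 per hour


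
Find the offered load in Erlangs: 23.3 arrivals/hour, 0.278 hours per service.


Offered load a = lambda * E[S] = 23.3 * 0.278 = 6.48 Erlangs

6.48 Erlangs


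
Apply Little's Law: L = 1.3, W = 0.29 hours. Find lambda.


lambda = L / W = 1.3 / 0.29 = 4.48 per hour

4.48 per hour


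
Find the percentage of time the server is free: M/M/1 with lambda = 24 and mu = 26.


Idle fraction = (1 - rho) * 100 = (1 - 24/26) * 100 = 7.7%

7.7%


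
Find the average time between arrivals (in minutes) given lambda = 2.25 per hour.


Mean interarrival time = 60/lambda = 60/2.25 = 26.67 minutes

26.67 minutes


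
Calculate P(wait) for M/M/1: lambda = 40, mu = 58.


P(wait) = rho = lambda/mu = 40/58 = 0.6897

0.6897


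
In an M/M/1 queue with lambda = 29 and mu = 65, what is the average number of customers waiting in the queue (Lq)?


rho = 29/65; Lq = rho^2/(1-rho) = 0.36

0.36


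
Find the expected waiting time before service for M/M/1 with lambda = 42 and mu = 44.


rho = 42/44; Wq = rho/(mu - lambda) = 0.4773 hours

0.4773 hours


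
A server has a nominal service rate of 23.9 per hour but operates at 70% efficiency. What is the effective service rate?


Effective rate = mu * efficiency = 23.9 * 0.7 = 16.73 per hour

16.73 per hour


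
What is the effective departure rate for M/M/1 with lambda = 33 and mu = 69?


For a stable queue (lambda < mu), throughput = lambda = 33 per hour

33 per hour


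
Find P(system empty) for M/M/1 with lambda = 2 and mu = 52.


P0 = 1 - rho = 1 - 2/52 = 0.9615

0.9615


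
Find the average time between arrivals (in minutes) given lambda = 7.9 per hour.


Mean interarrival time = 60/lambda = 60/7.9 = 7.59 minutes

7.59 minutes


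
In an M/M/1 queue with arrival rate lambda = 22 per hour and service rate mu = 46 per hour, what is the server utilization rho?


rho = lambda/mu = 22/46 = 0.4783

0.4783


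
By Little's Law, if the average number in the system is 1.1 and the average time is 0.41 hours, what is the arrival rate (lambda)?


lambda = L / W = 1.1 / 0.41 = 2.68 per hour

2.68 per hour


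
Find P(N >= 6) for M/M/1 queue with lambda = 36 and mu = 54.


P(N >= 6) = rho^6 = (36/54)^6 = 0.0878

0.0878


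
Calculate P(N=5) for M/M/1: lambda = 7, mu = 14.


rho = 7/14; P(n) = (1-rho)*rho^n = (1-7/14)*(7/14)^5 = 0.0156

0.0156


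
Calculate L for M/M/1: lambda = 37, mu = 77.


rho = 37/77; L = rho/(1-rho) = 0.92

0.92


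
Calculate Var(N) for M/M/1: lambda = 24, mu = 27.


rho = 24/27; Var(N) = rho/(1-rho)^2 = 72.0

72.0


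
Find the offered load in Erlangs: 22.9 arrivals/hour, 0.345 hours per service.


Offered load a = lambda * E[S] = 22.9 * 0.345 = 7.9 Erlangs

7.9 Erlangs


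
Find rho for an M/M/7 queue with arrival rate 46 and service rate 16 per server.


rho = lambda/(c*mu) = 46/(7*16) = 0.4107

0.4107


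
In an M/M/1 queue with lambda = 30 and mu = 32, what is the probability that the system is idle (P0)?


P0 = 1 - rho = 1 - 30/32 = 0.0625

0.0625


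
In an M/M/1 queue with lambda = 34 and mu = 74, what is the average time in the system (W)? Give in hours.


W = 1/(mu - lambda) = 1/(74 - 34) = 0.025 hours

0.025 hours


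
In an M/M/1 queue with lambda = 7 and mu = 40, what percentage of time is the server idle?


Idle fraction = (1 - rho) * 100 = (1 - 7/40) * 100 = 82.5%

82.5%


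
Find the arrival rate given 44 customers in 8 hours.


lambda = total arrivals / time = 44 / 8 = 5.5 per hour

5.5 per hour


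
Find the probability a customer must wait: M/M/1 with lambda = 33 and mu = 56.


P(wait) = rho = lambda/mu = 33/56 = 0.5893

0.5893


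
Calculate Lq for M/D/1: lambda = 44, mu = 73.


M/D/1: Lq = rho^2 / (2*(1-rho)) where rho = 44/73; Lq = 0.46

0.46


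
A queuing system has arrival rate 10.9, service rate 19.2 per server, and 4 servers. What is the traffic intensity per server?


rho = lambda / (c * mu) = 10.9 / (4 * 19.2) = 0.1419

0.1419


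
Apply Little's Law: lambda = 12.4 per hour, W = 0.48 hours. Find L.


L = lambda * W = 12.4 * 0.48 = 5.95

5.95


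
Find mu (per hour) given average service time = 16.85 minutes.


mu = 60 / avg_service_time = 60 / 16.85 = 3.56 per hour

3.56 per hour


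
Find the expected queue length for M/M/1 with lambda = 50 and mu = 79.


rho = 50/79; Lq = rho^2/(1-rho) = 1.09

1.09


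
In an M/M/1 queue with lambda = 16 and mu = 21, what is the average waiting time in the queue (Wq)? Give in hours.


rho = 16/21; Wq = rho/(mu - lambda) = 0.1524 hours

0.1524 hours


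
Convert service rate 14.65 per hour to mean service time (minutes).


Mean service time = 60/mu = 60/14.65 = 4.1 minutes

4.1 minutes


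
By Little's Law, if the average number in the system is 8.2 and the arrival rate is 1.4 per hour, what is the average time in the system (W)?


W = L / lambda = 8.2 / 1.4 = 5.8571 hours

5.8571 hours


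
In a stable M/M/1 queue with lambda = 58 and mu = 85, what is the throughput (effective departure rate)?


For a stable queue (lambda < mu), throughput = lambda = 58 per hour

58 per hour


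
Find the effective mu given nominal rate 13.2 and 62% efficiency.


Effective rate = mu * efficiency = 13.2 * 0.62 = 8.18 per hour

8.18 per hour


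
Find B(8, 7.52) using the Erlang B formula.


B(N,A) = (A^N/N!) / sum(A^k/k!, k=0..N) with N=8, A=7.52 = 0.2086

0.2086


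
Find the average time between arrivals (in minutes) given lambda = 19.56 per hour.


Mean interarrival time = 60/lambda = 60/19.56 = 3.07 minutes

3.07 minutes


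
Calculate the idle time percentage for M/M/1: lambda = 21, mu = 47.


Idle fraction = (1 - rho) * 100 = (1 - 21/47) * 100 = 55.3%

55.3%


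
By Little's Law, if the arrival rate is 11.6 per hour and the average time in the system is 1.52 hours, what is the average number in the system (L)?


L = lambda * W = 11.6 * 1.52 = 17.63

17.63


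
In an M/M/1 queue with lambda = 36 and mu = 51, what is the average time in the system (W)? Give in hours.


W = 1/(mu - lambda) = 1/(51 - 36) = 0.0667 hours

0.0667 hours


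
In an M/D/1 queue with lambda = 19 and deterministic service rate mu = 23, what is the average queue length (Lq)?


M/D/1: Lq = rho^2 / (2*(1-rho)) where rho = 19/23; Lq = 1.96

1.96


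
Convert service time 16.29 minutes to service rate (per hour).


mu = 60 / avg_service_time = 60 / 16.29 = 3.68 per hour

3.68 per hour


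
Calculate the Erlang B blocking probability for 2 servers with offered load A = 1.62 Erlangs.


B(N,A) = (A^N/N!) / sum(A^k/k!, k=0..N) with N=2, A=1.62 = 0.3337

0.3337


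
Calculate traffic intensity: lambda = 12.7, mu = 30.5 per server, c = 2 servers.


rho = lambda / (c * mu) = 12.7 / (2 * 30.5) = 0.2082

0.2082


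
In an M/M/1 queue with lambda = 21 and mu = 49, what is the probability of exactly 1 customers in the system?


rho = 21/49; P(n) = (1-rho)*rho^n = (1-21/49)*(21/49)^1 = 0.2449

0.2449


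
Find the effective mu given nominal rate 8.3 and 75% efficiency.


Effective rate = mu * efficiency = 8.3 * 0.75 = 6.23 per hour

6.23 per hour


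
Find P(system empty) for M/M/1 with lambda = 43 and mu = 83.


P0 = 1 - rho = 1 - 43/83 = 0.4819

0.4819


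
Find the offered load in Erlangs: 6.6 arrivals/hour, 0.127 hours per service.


Offered load a = lambda * E[S] = 6.6 * 0.127 = 0.84 Erlangs

0.84 Erlangs


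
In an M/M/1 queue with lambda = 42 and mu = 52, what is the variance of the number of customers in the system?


rho = 42/52; Var(N) = rho/(1-rho)^2 = 21.84

21.84


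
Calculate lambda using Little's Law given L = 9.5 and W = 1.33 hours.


lambda = L / W = 9.5 / 1.33 = 7.14 per hour

7.14 per hour


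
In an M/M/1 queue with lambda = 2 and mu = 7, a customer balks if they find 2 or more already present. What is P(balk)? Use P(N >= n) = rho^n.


P(N >= 2) = rho^2 = (2/7)^2 = 0.0816

0.0816


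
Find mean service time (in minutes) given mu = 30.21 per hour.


Mean service time = 60/mu = 60/30.21 = 1.99 minutes

1.99 minutes


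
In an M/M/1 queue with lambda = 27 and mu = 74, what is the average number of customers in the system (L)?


rho = 27/74; L = rho/(1-rho) = 0.57

0.57


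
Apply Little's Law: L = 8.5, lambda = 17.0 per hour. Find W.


W = L / lambda = 8.5 / 17.0 = 0.5 hours

0.5 hours


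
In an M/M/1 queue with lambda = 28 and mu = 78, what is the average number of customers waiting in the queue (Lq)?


rho = 28/78; Lq = rho^2/(1-rho) = 0.2

0.2


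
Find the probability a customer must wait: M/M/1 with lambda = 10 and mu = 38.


P(wait) = rho = lambda/mu = 10/38 = 0.2632

0.2632


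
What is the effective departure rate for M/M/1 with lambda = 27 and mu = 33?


For a stable queue (lambda < mu), throughput = lambda = 27 per hour

27 per hour


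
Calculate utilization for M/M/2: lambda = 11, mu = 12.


rho = lambda/(c*mu) = 11/(2*12) = 0.4583

0.4583


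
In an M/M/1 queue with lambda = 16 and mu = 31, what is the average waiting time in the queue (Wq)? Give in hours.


rho = 16/31; Wq = rho/(mu - lambda) = 0.0344 hours

0.0344 hours


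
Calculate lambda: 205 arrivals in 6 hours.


lambda = total arrivals / time = 205 / 6 = 34.17 per hour

34.17 per hour


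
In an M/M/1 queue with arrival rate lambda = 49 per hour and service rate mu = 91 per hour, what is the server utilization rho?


rho = lambda/mu = 49/91 = 0.5385

0.5385


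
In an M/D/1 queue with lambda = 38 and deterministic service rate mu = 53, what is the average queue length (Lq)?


M/D/1: Lq = rho^2 / (2*(1-rho)) where rho = 38/53; Lq = 0.91

0.91


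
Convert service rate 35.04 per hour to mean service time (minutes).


Mean service time = 60/mu = 60/35.04 = 1.71 minutes

1.71 minutes


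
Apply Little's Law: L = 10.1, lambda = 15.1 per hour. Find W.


W = L / lambda = 10.1 / 15.1 = 0.6689 hours

0.6689 hours


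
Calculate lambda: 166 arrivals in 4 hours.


lambda = total arrivals / time = 166 / 4 = 41.5 per hour

41.5 per hour


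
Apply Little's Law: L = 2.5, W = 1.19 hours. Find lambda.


lambda = L / W = 2.5 / 1.19 = 2.1 per hour

2.1 per hour


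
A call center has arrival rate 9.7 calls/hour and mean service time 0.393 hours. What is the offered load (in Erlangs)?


Offered load a = lambda * E[S] = 9.7 * 0.393 = 3.81 Erlangs

3.81 Erlangs


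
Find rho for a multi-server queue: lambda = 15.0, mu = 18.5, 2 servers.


rho = lambda / (c * mu) = 15.0 / (2 * 18.5) = 0.4054

0.4054


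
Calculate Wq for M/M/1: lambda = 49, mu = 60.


rho = 49/60; Wq = rho/(mu - lambda) = 0.0742 hours

0.0742 hours


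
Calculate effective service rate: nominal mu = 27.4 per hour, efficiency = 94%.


Effective rate = mu * efficiency = 27.4 * 0.94 = 25.76 per hour

25.76 per hour


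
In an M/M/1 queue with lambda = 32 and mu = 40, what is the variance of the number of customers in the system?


rho = 32/40; Var(N) = rho/(1-rho)^2 = 20.0

20.0


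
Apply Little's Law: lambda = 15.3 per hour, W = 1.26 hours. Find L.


L = lambda * W = 15.3 * 1.26 = 19.28

19.28


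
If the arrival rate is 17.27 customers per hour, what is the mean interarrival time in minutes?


Mean interarrival time = 60/lambda = 60/17.27 = 3.47 minutes

3.47 minutes


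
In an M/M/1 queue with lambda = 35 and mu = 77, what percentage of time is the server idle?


Idle fraction = (1 - rho) * 100 = (1 - 35/77) * 100 = 54.5%

54.5%


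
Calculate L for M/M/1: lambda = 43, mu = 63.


rho = 43/63; L = rho/(1-rho) = 2.15

2.15


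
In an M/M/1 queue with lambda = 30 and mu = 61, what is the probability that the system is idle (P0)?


P0 = 1 - rho = 1 - 30/61 = 0.5082

0.5082


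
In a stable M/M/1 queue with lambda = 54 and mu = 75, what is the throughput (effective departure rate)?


For a stable queue (lambda < mu), throughput = lambda = 54 per hour

54 per hour


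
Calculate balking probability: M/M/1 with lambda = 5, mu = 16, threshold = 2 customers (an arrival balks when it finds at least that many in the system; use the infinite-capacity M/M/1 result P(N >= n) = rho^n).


P(N >= 2) = rho^2 = (5/16)^2 = 0.0977

0.0977


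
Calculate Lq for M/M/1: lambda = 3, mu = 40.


rho = 3/40; Lq = rho^2/(1-rho) = 0.01

0.01


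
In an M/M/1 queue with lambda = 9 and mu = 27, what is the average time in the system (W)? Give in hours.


W = 1/(mu - lambda) = 1/(27 - 9) = 0.0556 hours

0.0556 hours


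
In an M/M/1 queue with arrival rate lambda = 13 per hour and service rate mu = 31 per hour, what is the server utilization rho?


rho = lambda/mu = 13/31 = 0.4194

0.4194


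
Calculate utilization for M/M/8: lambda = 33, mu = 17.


rho = lambda/(c*mu) = 33/(8*17) = 0.2426

0.2426


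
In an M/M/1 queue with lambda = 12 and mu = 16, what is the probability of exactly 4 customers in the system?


rho = 12/16; P(n) = (1-rho)*rho^n = (1-12/16)*(12/16)^4 = 0.0791

0.0791


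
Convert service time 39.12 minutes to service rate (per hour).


mu = 60 / avg_service_time = 60 / 39.12 = 1.53 per hour

1.53 per hour


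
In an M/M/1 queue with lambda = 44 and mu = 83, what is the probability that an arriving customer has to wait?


P(wait) = rho = lambda/mu = 44/83 = 0.5301

0.5301


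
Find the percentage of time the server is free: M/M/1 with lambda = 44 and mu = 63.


Idle fraction = (1 - rho) * 100 = (1 - 44/63) * 100 = 30.2%

30.2%


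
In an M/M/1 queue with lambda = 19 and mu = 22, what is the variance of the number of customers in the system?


rho = 19/22; Var(N) = rho/(1-rho)^2 = 46.44

46.44


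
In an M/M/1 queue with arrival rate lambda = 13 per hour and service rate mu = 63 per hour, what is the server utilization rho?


rho = lambda/mu = 13/63 = 0.2063

0.2063


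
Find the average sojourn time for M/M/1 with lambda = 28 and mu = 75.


W = 1/(mu - lambda) = 1/(75 - 28) = 0.0213 hours

0.0213 hours


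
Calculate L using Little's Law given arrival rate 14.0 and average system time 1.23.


L = lambda * W = 14.0 * 1.23 = 17.22

17.22


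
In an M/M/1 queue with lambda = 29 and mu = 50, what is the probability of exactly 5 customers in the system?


rho = 29/50; P(n) = (1-rho)*rho^n = (1-29/50)*(29/50)^5 = 0.0276

0.0276
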